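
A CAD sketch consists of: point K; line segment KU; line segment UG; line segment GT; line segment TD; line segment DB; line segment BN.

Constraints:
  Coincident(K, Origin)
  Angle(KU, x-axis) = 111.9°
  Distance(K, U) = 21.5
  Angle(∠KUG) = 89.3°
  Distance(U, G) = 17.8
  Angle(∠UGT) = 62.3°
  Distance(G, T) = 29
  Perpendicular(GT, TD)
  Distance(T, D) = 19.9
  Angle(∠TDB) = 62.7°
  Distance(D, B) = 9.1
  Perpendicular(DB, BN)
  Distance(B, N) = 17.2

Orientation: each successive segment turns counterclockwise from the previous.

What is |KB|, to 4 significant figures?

11.97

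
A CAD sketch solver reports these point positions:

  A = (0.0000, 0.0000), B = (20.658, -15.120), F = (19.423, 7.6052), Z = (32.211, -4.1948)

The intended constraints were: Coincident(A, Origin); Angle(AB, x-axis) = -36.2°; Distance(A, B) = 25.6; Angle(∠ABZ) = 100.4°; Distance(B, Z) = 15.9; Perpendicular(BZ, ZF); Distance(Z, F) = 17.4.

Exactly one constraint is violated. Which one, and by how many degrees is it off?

Perpendicular(BZ, ZF) — off by 3.90°.

A = (0.00, 0.00) ✓; AB at -36.20° ✓; |AB| = 25.60 ✓; ∠ABZ = 100.4° ✓; |BZ| = 15.90 ✓; ∠(BZ, ZF) = 93.90° ✗; |ZF| = 17.40 ✓.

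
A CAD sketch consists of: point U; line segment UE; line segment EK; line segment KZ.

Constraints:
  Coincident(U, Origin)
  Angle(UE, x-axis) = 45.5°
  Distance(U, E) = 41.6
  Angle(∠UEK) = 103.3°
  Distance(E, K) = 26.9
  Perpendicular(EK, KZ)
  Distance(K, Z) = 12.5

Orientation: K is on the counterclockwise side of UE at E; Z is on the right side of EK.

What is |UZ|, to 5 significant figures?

64.323

∠UEK = 103.3°, so EK runs at 45.5° + (180° − 103.3°) = 122.20° from the x-axis; with |EK| = 26.9, K = E + 26.9·(cos 122.20°, sin 122.20°) = (14.823, 52.434). EK ⟂ KZ; with |KZ| = 12.5 on the right of EK, Z = K + 12.5·(0.84619, 0.53288) = (25.401, 59.095). Then |UZ| = |Z − U| = 64.323.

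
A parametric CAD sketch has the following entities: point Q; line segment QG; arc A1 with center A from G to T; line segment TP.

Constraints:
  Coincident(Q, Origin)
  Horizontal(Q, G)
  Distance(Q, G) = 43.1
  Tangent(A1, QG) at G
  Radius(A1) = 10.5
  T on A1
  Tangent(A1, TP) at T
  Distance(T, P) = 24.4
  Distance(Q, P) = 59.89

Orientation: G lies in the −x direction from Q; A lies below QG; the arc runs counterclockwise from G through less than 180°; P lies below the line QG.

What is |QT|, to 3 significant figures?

54.9

Q is at the origin; Q and G share the same y with |QG| = 43.1 and G on the −x side, so G = (-43.1, 0.00). Since A1 is tangent to QG there, AG ⟂ QG, so A = G + (0, -10.5) = (-43.1, -10.5). Since AT ⟂ TP (tangency), |AP| = √(10.5² + 24.4²) = 26.6 regardless of where T sits on A1. So P lies on both circle(Q, 59.89) and circle(A, 26.6); the below-QG intersection is P = (-47.3, -36.7). T is the foot of the tangent from P: T = (-53.3, -13.1).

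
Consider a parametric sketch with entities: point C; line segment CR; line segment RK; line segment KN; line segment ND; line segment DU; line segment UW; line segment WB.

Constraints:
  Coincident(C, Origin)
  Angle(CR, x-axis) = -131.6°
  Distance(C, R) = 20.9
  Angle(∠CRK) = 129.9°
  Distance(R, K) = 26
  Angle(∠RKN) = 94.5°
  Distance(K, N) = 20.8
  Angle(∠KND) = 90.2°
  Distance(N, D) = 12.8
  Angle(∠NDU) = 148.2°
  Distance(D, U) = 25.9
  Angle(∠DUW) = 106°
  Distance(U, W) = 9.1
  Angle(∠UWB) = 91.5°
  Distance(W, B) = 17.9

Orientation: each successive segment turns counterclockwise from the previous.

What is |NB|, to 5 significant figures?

23.411

∠DUW = 106.0° gives UW at -160.40° from the x-axis; with |UW| = 9.1, W = (-13.782, -9.1139). ∠UWB = 91.5° gives WB at -71.900° from the x-axis; with |WB| = 17.9, B = (-8.2206, -26.128). Then |NB| = |B − N| = 23.411.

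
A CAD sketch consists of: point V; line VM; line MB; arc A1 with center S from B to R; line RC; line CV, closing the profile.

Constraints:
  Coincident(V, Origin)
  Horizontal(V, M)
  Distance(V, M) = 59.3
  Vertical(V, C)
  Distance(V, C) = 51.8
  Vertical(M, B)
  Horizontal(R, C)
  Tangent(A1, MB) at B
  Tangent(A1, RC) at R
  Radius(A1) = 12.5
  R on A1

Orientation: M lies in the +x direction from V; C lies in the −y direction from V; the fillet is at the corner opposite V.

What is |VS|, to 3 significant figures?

61.1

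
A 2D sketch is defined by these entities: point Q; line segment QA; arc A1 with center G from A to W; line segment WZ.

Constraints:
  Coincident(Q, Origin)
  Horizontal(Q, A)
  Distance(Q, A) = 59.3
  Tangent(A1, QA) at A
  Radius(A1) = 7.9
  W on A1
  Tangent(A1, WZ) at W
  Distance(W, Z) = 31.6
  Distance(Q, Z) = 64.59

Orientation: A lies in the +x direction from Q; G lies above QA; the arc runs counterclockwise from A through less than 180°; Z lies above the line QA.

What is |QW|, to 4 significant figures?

67.26

Q is at the origin; Q and A share the same y with |QA| = 59.3 and A on the +x side, so A = (59.30, 0.000). A1 meets QA tangentially, so GA is at right angles to QA, so G = A + (0, 7.9) = (59.30, 7.900). Since GW ⟂ WZ (tangency), |GZ| = √(7.9² + 31.6²) = 32.57 regardless of where W sits on A1. So Z lies on both circle(Q, 64.59) and circle(G, 32.57); the above-QA intersection is Z = (51.15, 39.44). W is the foot of the tangent from Z: W = (66.24, 11.67).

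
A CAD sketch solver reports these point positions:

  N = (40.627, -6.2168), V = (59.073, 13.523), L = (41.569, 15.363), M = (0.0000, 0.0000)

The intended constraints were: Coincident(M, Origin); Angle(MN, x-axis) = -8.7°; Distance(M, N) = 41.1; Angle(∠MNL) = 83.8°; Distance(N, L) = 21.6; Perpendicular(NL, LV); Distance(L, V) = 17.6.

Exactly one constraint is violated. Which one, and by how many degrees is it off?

Perpendicular(NL, LV) — off by 3.50°.

M = (0.00, 0.00) ✓; MN at -8.700° ✓; |MN| = 41.10 ✓; ∠MNL = 83.80° ✓; |NL| = 21.60 ✓; ∠(NL, LV) = 93.50° ✗; |LV| = 17.60 ✓.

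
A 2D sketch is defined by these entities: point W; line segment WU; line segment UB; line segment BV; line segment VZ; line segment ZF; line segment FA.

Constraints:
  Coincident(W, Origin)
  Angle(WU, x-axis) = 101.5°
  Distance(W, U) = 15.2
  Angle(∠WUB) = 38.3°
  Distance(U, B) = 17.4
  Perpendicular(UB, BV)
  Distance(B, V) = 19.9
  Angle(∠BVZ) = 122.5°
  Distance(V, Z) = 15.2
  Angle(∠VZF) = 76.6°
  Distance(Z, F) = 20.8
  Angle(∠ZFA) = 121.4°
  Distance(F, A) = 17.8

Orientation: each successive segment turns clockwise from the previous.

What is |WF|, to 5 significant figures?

14.190

W is at the origin; WU runs at 101.5° with length 15.2, so U = (-3.0304, 14.895). ∠WUB = 38.3° gives UB at -40.200° from the x-axis; with |UB| = 17.4, B = (10.260, 3.6639). UB ⟂ BV, so BV runs at -130.20°; with |BV| = 19.9, V = (-2.5849, -11.536). ∠BVZ = 122.5° gives VZ at 172.30° from the x-axis; with |VZ| = 15.2, Z = (-17.648, -9.4991). ∠VZF = 76.6° gives ZF at 68.900° from the x-axis; with |ZF| = 20.8, F = (-10.160, 9.9064). Then |WF| = |F − W| = 14.190.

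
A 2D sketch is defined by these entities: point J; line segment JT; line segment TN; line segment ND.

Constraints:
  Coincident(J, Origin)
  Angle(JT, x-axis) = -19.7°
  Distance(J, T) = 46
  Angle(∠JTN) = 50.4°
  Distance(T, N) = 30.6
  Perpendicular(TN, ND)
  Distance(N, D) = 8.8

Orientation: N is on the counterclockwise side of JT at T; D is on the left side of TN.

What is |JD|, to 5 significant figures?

26.674

J is at the origin; JT runs at -19.7° with length 46.0, so T = 46.0·(cos -19.7°, sin -19.7°) = (43.308, -15.506). ∠JTN = 50.4°, so TN runs at -19.7° + (180° − 50.4°) = 109.90° from the x-axis; with |TN| = 30.6, N = T + 30.6·(cos 109.90°, sin 109.90°) = (32.892, 13.266). The perpendicularity gives ND at right angles to TN; with |ND| = 8.8 on the left of TN, D = N + 8.8·(-0.94029, -0.34038) = (24.617, 10.271). Then |JD| = |D − J| = 26.674.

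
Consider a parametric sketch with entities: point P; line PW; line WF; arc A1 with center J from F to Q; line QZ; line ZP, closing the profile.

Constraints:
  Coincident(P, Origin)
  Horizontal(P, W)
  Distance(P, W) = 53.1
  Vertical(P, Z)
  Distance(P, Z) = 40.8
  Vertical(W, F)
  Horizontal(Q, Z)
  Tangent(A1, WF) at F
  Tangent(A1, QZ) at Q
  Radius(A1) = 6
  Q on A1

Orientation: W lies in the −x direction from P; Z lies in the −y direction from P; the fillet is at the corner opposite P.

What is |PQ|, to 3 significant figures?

62.3

P is at the origin; PW is horizontal with |PW| = 53.1 and W on the −x side, so W = (-53.1, 0.00). P and Z share the same x with |PZ| = 40.8 and Z on the −y side, so Z = (0.00, -40.8). The virtual corner opposite P is at (-53.1, -40.8). The tangent condition forces JF to be normal to WF and the tangent condition forces JQ to be normal to QZ, with radius 6.0, so the center J sits 6.0 in from both sides at J = (-47.1, -34.8). That places the tangent points at F = (-53.1, -34.8) on WF and Q = (-47.1, -40.8) on QZ. Then |PQ| = |Q − P| = 62.3.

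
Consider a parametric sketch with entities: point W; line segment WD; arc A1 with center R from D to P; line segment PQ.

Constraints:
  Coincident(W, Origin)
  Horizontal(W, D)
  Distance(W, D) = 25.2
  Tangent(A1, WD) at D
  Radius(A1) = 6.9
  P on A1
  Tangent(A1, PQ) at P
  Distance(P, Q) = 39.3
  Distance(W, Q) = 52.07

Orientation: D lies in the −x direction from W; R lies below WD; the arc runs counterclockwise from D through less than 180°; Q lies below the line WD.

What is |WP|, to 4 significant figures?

33.02

Checks: |RP| = 6.900 ✓; ∠(RP, PQ) = 90.00° ✓; |PQ| = 39.30 ✓; |WQ| = 52.07 ✓.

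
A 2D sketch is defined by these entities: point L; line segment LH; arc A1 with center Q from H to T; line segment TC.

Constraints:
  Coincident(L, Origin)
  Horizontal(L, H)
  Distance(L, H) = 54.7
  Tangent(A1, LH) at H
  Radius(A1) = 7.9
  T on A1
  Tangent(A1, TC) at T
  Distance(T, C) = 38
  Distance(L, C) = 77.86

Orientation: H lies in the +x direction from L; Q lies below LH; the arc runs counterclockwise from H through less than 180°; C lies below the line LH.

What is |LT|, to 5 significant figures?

48.767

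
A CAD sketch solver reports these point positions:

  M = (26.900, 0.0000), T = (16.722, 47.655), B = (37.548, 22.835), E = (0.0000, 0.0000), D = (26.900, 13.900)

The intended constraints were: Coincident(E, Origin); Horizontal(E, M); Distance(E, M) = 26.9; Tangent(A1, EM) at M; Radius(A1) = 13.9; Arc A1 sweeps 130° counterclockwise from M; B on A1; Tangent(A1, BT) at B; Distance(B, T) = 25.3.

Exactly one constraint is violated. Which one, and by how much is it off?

Distance(B, T) = 25.3 — off by 7.10.

E = (0.00, 0.00) ✓; E.y = 0.00, M.y = 0.00 ✓; |EM| = 26.90 ✓; ∠(DM, ME) = 90.00° ✓; |DM| = 13.90 ✓; bearing(D→B) − bearing(D→M) = 130.0° ✓; |DB| = 13.90 ✓; ∠(DB, BT) = 90.00° ✓; |BT| = 32.40 ✗.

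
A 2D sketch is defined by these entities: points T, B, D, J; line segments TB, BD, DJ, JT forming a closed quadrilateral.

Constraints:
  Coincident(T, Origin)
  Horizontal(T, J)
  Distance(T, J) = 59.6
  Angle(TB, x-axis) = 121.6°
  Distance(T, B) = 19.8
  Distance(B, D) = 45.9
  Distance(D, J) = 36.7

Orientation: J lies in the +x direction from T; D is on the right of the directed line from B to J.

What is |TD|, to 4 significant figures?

27.91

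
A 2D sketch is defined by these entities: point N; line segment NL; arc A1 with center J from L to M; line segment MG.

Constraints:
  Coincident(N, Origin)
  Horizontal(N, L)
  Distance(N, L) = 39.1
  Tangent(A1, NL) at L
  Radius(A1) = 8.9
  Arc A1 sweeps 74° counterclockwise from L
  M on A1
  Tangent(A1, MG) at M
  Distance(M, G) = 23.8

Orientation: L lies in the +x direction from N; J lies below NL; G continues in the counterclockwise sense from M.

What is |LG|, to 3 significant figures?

33.0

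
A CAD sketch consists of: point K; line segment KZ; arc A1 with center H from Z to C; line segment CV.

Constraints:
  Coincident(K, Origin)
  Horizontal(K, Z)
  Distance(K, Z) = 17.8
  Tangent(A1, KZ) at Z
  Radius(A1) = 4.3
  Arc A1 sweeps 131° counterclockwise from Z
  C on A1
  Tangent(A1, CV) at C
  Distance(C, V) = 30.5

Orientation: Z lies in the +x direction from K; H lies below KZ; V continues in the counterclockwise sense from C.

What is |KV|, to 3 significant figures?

45.9

K is at the origin; K and Z share the same y with |KZ| = 17.8 and Z on the +x side, so Z = (17.8, 0.00). A1 meets KZ tangentially, so HZ is at right angles to KZ, so H = Z + (0, -4.3) = (17.8, -4.30). On A1, Z sits at bearing 90° from H; a 131° counterclockwise sweep puts C at bearing 221°, so C = H + 4.3·(cos 221°, sin 221°) = (14.6, -7.12). Tangency of A1 to CV means the radius HC is perpendicular to CV, so CV runs along (−sin 221°, cos 221°); with |CV| = 30.5, V = (34.6, -30.1). Then |KV| = |V − K| = 45.9.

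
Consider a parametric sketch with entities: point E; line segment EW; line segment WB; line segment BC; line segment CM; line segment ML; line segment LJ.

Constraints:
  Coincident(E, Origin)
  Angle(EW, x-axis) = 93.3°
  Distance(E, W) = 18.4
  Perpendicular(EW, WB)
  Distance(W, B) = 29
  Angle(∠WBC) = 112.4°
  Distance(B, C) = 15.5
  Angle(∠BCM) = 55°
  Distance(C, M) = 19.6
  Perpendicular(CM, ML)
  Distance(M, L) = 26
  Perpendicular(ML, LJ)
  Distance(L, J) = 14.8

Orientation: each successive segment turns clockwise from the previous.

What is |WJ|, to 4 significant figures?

37.88

CM is perpendicular to ML, so ML runs at 80.70°; with |ML| = 26.0, L = (19.47, 34.90). ML is perpendicular to LJ, so LJ runs at -9.300°; with |LJ| = 14.8, J = (34.08, 32.51). Then |WJ| = |J − W| = 37.88.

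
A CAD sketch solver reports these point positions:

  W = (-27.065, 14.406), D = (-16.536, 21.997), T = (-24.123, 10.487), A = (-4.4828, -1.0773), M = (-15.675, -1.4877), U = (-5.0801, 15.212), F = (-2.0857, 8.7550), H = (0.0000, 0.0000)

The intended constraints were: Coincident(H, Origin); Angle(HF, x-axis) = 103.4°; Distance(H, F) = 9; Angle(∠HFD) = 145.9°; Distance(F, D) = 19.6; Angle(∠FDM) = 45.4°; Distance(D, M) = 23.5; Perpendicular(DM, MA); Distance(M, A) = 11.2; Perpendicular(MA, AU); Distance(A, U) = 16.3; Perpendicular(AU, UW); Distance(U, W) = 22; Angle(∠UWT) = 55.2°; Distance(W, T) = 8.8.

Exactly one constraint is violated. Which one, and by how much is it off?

Distance(W, T) = 8.8 — off by 3.90.

H = (0.00, 0.00) ✓; HF at 103.4° ✓; |HF| = 9.000 ✓; ∠HFD = 145.9° ✓; |FD| = 19.60 ✓; ∠FDM = 45.40° ✓; |DM| = 23.50 ✓; ∠(DM, MA) = 90.00° ✓; |MA| = 11.20 ✓; ∠(MA, AU) = 90.00° ✓; |AU| = 16.30 ✓; ∠(AU, UW) = 90.00° ✓; |UW| = 22.00 ✓; ∠UWT = 55.20° ✓; |WT| = 4.900 ✗.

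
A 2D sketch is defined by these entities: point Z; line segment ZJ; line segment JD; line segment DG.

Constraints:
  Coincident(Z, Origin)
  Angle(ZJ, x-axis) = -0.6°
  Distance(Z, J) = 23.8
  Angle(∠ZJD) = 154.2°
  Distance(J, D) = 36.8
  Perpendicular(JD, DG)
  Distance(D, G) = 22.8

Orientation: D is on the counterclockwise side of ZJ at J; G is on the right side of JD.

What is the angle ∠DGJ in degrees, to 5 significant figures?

58.219°

Z is at the origin; ZJ runs at -0.6° with length 23.8, so J = 23.8·(cos -0.6°, sin -0.6°) = (23.799, -0.24923). ∠ZJD = 154.2°, so JD runs at -0.6° + (180° − 154.2°) = 25.200° from the x-axis; with |JD| = 36.8, D = J + 36.8·(cos 25.200°, sin 25.200°) = (57.096, 15.419). The perpendicularity gives DG at right angles to JD; with |DG| = 22.8 on the right of JD, G = D + 22.8·(0.42578, -0.90483) = (66.804, -5.2106). Then cos ∠DGJ = GD·GJ / (|GD||GJ|), giving 58.219°.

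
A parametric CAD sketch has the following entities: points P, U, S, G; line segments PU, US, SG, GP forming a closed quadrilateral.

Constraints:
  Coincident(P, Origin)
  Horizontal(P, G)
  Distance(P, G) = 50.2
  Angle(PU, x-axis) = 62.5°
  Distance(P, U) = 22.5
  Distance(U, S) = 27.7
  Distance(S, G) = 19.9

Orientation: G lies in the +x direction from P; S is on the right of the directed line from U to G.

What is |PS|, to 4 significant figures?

30.32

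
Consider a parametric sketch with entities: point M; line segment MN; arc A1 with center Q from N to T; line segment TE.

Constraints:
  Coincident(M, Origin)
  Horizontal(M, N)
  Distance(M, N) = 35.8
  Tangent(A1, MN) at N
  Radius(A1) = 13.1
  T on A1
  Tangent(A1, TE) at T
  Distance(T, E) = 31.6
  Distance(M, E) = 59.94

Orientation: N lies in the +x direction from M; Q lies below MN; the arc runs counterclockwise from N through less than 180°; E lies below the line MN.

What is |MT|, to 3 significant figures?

30.2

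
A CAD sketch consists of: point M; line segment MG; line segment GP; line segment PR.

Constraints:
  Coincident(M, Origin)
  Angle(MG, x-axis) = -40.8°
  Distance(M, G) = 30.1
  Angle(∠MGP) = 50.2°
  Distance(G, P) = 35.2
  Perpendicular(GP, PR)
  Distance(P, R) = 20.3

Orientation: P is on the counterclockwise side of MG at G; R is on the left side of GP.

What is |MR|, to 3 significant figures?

16.2

∠MGP = 50.2°, so GP runs at -40.8° + (180° − 50.2°) = 89.0° from the x-axis; with |GP| = 35.2, P = G + 35.2·(cos 89.0°, sin 89.0°) = (23.4, 15.5). GP is perpendicular to PR; with |PR| = 20.3 on the left of GP, R = P + 20.3·(-1.00, 0.0175) = (3.10, 15.9). Then |MR| = |R − M| = 16.2.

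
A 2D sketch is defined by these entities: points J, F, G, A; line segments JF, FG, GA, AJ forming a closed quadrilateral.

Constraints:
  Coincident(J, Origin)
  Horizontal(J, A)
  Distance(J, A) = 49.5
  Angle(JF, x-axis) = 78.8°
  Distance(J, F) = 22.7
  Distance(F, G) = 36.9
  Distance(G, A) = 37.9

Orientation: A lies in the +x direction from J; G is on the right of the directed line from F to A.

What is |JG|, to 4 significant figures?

19.37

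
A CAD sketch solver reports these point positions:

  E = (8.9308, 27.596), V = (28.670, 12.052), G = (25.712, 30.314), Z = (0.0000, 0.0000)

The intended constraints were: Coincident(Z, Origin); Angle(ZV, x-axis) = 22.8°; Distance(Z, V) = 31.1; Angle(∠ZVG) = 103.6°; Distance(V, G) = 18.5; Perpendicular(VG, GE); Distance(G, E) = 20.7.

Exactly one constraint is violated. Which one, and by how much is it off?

Distance(G, E) = 20.7 — off by 3.70.

Z = (0.00, 0.00) ✓; ZV at 22.80° ✓; |ZV| = 31.10 ✓; ∠ZVG = 103.6° ✓; |VG| = 18.50 ✓; ∠(VG, GE) = 90.00° ✓; |GE| = 17.00 ✗.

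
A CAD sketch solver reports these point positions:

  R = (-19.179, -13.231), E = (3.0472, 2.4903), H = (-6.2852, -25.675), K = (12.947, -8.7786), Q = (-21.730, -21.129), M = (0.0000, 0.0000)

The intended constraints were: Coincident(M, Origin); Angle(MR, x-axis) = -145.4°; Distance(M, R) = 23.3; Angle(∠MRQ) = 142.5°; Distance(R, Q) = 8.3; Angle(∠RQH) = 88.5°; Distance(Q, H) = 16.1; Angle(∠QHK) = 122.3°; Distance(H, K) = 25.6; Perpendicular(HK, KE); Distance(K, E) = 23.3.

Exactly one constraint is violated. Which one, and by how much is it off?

Distance(K, E) = 23.3 — off by 8.30.

M = (0.00, 0.00) ✓; MR at -145.4° ✓; |MR| = 23.30 ✓; ∠MRQ = 142.5° ✓; |RQ| = 8.300 ✓; ∠RQH = 88.50° ✓; |QH| = 16.10 ✓; ∠QHK = 122.3° ✓; |HK| = 25.60 ✓; ∠(HK, KE) = 90.00° ✓; |KE| = 15.00 ✗.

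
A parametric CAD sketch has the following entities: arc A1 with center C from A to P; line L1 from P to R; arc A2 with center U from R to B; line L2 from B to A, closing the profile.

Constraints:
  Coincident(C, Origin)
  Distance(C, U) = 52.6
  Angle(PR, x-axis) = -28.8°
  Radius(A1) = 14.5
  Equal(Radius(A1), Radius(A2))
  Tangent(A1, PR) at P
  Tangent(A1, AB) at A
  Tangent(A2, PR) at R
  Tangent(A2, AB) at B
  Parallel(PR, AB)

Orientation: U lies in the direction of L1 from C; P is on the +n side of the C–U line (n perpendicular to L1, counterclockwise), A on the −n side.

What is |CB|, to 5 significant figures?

54.562

The slot axis is L1's direction at -28.8°, so u = (cos -28.8°, sin -28.8°) = (0.87631, -0.48175) and n = (−sin -28.8°, cos -28.8°) = (0.48175, 0.87631). C is at the origin and U lies 52.6 along u from C, so U = 52.6·u = (46.094, -25.340). Tangency of A1 to both parallel lines with radius 14.5 puts P and A at C ± 14.5·n: P = (6.9854, 12.706), A = (-6.9854, -12.706). Equal radii place R and B the same way about U: R = U + 14.5·n = (53.079, -12.634), B = U − 14.5·n = (39.108, -38.047). Then |CB| = |B − C| = 54.562.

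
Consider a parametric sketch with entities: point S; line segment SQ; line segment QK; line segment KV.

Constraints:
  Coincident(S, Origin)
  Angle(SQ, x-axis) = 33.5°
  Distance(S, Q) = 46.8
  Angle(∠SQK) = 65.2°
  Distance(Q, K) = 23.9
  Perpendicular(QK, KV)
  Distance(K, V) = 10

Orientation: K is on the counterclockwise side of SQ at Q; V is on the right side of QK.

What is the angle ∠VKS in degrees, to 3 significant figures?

174°

S is at the origin; SQ runs at 33.5° with length 46.8, so Q = 46.8·(cos 33.5°, sin 33.5°) = (39.0, 25.8). ∠SQK = 65.2°, so QK runs at 33.5° + (180° − 65.2°) = 148° from the x-axis; with |QK| = 23.9, K = Q + 23.9·(cos 148°, sin 148°) = (18.7, 38.4). QK ⟂ KV; with |KV| = 10.0 on the right of QK, V = K + 10.0·(0.525, 0.851) = (23.9, 46.9). Then cos ∠VKS = KV·KS / (|KV||KS|), giving 174°.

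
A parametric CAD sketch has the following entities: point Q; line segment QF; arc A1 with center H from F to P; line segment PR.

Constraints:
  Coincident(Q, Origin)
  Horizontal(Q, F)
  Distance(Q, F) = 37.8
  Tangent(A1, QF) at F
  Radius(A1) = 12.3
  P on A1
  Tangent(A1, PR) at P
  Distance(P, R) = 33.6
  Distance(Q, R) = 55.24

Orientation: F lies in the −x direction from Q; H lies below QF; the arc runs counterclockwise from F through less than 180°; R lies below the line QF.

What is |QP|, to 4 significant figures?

51.67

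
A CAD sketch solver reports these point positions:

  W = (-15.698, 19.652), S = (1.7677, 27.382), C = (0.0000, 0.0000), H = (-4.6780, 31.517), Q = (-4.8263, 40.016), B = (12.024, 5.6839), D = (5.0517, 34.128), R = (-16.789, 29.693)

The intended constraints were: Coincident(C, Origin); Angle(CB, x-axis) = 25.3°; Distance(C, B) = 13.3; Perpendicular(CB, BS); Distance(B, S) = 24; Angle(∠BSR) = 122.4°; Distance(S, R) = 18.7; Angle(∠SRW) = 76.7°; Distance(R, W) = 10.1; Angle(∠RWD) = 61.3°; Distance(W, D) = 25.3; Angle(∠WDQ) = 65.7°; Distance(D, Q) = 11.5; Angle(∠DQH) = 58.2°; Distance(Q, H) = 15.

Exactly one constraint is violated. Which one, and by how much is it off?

Distance(Q, H) = 15 — off by 6.50.

C = (0.00, 0.00) ✓; CB at 25.30° ✓; |CB| = 13.30 ✓; ∠(CB, BS) = 90.00° ✓; |BS| = 24.00 ✓; ∠BSR = 122.4° ✓; |SR| = 18.70 ✓; ∠SRW = 76.70° ✓; |RW| = 10.10 ✓; ∠RWD = 61.30° ✓; |WD| = 25.30 ✓; ∠WDQ = 65.70° ✓; |DQ| = 11.50 ✓; ∠DQH = 58.20° ✓; |QH| = 8.500 ✗.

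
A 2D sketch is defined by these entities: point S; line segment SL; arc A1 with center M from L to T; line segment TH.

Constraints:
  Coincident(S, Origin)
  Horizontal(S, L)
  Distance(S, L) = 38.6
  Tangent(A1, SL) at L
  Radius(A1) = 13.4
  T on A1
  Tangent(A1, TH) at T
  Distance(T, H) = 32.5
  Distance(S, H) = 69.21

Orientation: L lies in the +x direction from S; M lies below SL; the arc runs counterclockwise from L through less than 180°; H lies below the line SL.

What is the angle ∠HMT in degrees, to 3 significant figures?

67.6°

Checks: S.y = 0.00, L.y = 0.00 ✓; ∠(ML, LS) = 90.00° ✓; |MT| = 13.40 ✓; ∠(MT, TH) = 90.00° ✓; |TH| = 32.50 ✓; |SH| = 69.21 ✓.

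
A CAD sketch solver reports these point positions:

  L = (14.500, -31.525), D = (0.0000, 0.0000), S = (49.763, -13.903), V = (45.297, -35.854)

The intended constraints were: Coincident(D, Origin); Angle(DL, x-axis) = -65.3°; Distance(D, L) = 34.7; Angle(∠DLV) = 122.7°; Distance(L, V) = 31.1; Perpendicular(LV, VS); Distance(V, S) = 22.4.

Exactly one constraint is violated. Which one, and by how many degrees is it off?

Perpendicular(LV, VS) — off by 3.50°.

D = (0.00, 0.00) ✓; DL at -65.30° ✓; |DL| = 34.70 ✓; ∠DLV = 122.7° ✓; |LV| = 31.10 ✓; ∠(LV, VS) = 86.50° ✗; |VS| = 22.40 ✓.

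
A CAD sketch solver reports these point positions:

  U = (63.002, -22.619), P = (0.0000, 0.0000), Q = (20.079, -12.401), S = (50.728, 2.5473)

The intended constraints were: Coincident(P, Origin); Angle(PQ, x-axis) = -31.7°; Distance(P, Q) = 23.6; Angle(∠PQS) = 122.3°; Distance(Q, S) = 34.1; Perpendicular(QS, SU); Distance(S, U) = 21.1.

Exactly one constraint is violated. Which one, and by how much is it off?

Distance(S, U) = 21.1 — off by 6.90.

P = (0.00, 0.00) ✓; PQ at -31.70° ✓; |PQ| = 23.60 ✓; ∠PQS = 122.3° ✓; |QS| = 34.10 ✓; ∠(QS, SU) = 90.00° ✓; |SU| = 28.00 ✗.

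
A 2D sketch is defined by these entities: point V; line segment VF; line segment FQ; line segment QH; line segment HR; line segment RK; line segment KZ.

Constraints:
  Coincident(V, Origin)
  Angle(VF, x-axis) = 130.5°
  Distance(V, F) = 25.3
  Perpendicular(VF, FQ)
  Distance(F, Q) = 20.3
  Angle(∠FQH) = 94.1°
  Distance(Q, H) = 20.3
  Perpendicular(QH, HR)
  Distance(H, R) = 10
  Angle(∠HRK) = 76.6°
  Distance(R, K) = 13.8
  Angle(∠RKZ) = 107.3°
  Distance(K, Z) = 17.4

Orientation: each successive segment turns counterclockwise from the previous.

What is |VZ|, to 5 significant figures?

37.297

V is at the origin; VF runs at 130.5° with length 25.3, so F = (-16.431, 19.238). VF is perpendicular to FQ, so FQ runs at -139.50°; with |FQ| = 20.3, Q = (-31.867, 6.0545). ∠FQH = 94.1° gives QH at -53.600° from the x-axis; with |QH| = 20.3, H = (-19.821, -10.285). The perpendicularity gives HR at right angles to QH, so HR runs at 36.400°; with |HR| = 10.0, R = (-11.772, -4.3507). ∠HRK = 76.6° gives RK at 139.80° from the x-axis; with |RK| = 13.8, K = (-22.312, 4.5566). ∠RKZ = 107.3° gives KZ at -147.50° from the x-axis; with |KZ| = 17.4, Z = (-36.987, -4.7924). Then |VZ| = |Z − V| = 37.297.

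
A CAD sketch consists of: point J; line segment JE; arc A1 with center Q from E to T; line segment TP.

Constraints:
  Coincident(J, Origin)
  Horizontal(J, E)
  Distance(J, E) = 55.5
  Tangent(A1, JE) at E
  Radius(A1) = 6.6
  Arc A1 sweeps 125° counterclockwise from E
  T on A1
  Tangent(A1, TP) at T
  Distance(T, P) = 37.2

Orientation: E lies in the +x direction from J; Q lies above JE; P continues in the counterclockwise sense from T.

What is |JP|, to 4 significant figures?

56.88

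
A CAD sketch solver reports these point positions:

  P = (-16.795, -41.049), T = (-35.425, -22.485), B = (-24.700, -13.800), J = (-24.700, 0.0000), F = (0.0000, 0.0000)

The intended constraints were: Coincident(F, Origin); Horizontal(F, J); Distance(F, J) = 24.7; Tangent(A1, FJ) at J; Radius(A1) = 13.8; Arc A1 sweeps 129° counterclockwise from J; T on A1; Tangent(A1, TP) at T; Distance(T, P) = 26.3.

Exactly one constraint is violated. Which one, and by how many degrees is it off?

Tangent(A1, TP) at T — off by 6.10°.

F = (0.00, 0.00) ✓; F.y = 0.00, J.y = 0.00 ✓; |FJ| = 24.70 ✓; ∠(BJ, JF) = 90.00° ✓; |BJ| = 13.80 ✓; bearing(B→T) − bearing(B→J) = 129.0° ✓; |BT| = 13.80 ✓; ∠(BT, TP) = 83.90° ✗; |TP| = 26.30 ✓.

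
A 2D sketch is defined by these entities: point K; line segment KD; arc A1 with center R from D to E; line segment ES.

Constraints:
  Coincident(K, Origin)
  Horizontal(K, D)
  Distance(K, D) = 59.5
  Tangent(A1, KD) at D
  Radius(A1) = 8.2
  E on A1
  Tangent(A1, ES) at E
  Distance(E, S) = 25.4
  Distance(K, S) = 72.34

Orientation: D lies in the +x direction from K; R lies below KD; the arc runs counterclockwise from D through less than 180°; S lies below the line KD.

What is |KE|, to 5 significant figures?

53.501

K is at the origin; K and D share the same y with |KD| = 59.5 and D on the +x side, so D = (59.500, 0.0000). Since A1 is tangent to KD there, RD ⟂ KD, so R = D + (0, -8.2) = (59.500, -8.2000). Since RE ⟂ ES (tangency), |RS| = √(8.2² + 25.4²) = 26.691 regardless of where E sits on A1. So S lies on both circle(K, 72.34) and circle(R, 26.691); the below-KD intersection is S = (63.538, -34.584). E is the foot of the tangent from S: E = (52.167, -11.871).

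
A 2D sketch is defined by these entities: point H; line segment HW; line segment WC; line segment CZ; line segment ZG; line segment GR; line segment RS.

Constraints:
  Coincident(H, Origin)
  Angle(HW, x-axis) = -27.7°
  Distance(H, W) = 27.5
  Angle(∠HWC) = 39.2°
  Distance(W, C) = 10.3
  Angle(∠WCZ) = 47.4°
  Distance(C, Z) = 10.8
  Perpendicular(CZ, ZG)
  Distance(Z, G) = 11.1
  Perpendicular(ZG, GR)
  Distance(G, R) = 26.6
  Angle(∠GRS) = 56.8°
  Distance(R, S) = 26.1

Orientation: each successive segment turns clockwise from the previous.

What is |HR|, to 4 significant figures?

37.50

H is at the origin; HW runs at -27.7° with length 27.5, so W = (24.35, -12.78). ∠HWC = 39.2° gives WC at -168.5° from the x-axis; with |WC| = 10.3, C = (14.26, -14.84). ∠WCZ = 47.4° gives CZ at 58.90° from the x-axis; with |CZ| = 10.8, Z = (19.83, -5.589). The perpendicularity gives ZG at right angles to CZ, so ZG runs at -31.10°; with |ZG| = 11.1, G = (29.34, -11.32). ZG is perpendicular to GR, so GR runs at -121.1°; with |GR| = 26.6, R = (15.60, -34.10). Then |HR| = |R − H| = 37.50.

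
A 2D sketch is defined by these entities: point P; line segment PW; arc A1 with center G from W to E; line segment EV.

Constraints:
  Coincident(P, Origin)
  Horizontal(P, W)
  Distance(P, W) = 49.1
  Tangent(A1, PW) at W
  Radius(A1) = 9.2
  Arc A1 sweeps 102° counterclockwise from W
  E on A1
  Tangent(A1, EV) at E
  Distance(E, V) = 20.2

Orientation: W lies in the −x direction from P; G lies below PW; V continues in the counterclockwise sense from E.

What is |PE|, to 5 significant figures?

59.152

P is at the origin; P and W share the same y with |PW| = 49.1 and W on the −x side, so W = (-49.100, 0.0000). A1 meets PW tangentially, so GW is at right angles to PW, so G = W + (0, -9.2) = (-49.100, -9.2000). On A1, W sits at bearing 90° from G; a 102° counterclockwise sweep puts E at bearing 192°, so E = G + 9.2·(cos 192°, sin 192°) = (-58.099, -11.113). Then |PE| = |E − P| = 59.152.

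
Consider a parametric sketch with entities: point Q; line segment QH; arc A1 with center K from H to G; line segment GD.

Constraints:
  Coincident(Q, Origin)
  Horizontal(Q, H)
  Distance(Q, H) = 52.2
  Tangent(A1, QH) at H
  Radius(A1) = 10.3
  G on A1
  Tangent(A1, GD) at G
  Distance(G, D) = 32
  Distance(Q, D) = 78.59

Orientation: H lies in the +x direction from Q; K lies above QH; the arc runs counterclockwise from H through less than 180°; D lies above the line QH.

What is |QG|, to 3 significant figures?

63.0

Q is at the origin; Q and H share the same y with |QH| = 52.2 and H on the +x side, so H = (52.2, 0.00). The tangent condition forces KH to be normal to QH, so K = H + (0, 10.3) = (52.2, 10.3). Since KG ⟂ GD (tangency), |KD| = √(10.3² + 32.0²) = 33.6 regardless of where G sits on A1. So D lies on both circle(Q, 78.59) and circle(K, 33.6); the above-QH intersection is D = (67.5, 40.2). G is the foot of the tangent from D: G = (62.4, 8.64).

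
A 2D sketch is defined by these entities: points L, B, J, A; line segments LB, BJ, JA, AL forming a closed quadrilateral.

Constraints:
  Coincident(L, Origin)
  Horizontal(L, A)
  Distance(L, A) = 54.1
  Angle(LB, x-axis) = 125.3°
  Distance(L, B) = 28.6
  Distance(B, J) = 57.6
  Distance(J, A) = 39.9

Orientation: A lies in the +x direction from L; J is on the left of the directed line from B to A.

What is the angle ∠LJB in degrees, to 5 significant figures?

29.454°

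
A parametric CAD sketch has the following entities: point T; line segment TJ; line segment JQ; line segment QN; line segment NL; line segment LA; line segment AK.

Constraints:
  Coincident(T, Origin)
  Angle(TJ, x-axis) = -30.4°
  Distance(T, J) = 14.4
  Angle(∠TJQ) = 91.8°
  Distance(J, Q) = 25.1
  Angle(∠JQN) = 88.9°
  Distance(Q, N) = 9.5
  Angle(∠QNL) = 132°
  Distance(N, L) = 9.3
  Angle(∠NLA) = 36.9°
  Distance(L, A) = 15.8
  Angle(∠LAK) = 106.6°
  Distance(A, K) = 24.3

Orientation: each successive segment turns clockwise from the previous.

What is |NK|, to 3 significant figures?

23.4

∠NLA = 36.9° gives LA at -40.8° from the x-axis; with |LA| = 15.8, A = (2.13, -25.9). ∠LAK = 106.6° gives AK at -114° from the x-axis; with |AK| = 24.3, K = (-7.83, -48.0). Then |NK| = |K − N| = 23.4.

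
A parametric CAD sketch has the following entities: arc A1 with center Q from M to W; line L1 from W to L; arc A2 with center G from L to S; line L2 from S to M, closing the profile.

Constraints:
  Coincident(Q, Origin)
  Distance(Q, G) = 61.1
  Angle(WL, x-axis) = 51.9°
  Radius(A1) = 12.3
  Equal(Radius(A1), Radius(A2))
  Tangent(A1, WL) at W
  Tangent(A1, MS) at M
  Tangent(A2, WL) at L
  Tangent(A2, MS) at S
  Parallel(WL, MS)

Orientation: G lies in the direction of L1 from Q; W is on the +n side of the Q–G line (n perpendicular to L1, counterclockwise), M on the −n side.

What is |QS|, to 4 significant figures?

62.33

The slot axis is L1's direction at 51.9°, so u = (cos 51.9°, sin 51.9°) = (0.6170, 0.7869) and n = (−sin 51.9°, cos 51.9°) = (-0.7869, 0.6170). Q is at the origin and G lies 61.1 along u from Q, so G = 61.1·u = (37.70, 48.08). Tangency of A1 to both parallel lines with radius 12.3 puts W and M at Q ± 12.3·n: W = (-9.679, 7.590), M = (9.679, -7.590). Equal radii place L and S the same way about G: L = G + 12.3·n = (28.02, 55.67), S = G − 12.3·n = (47.38, 40.49). Then |QS| = |S − Q| = 62.33.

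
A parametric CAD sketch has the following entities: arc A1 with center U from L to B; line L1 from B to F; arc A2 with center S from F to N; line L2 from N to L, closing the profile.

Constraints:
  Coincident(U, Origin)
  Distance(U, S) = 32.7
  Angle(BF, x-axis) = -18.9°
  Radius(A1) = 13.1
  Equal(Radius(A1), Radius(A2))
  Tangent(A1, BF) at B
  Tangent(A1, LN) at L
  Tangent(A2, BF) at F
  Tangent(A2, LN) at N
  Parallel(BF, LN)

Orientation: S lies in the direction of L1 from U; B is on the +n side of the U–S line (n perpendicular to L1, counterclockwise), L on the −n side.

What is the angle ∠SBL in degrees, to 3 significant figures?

68.2°

The slot axis is L1's direction at -18.9°, so u = (cos -18.9°, sin -18.9°) = (0.946, -0.324) and n = (−sin -18.9°, cos -18.9°) = (0.324, 0.946). U is at the origin and S lies 32.7 along u from U, so S = 32.7·u = (30.9, -10.6). Tangency of A1 to both parallel lines with radius 13.1 puts B and L at U ± 13.1·n: B = (4.24, 12.4), L = (-4.24, -12.4). Then cos ∠SBL = BS·BL / (|BS||BL|), giving 68.2°.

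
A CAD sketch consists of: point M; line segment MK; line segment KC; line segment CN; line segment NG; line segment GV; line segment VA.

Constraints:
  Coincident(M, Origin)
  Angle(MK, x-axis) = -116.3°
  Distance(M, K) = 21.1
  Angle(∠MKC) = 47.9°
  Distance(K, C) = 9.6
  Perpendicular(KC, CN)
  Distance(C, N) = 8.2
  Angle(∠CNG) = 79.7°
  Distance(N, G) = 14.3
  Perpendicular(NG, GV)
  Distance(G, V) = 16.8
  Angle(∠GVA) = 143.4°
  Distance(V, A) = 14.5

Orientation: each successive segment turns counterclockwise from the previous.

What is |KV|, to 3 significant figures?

11.0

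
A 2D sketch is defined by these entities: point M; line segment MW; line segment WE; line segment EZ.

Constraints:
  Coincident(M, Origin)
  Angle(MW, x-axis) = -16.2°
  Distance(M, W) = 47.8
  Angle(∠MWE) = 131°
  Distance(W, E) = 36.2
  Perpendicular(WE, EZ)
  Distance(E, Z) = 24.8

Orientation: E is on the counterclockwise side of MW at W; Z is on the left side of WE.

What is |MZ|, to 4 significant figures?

68.49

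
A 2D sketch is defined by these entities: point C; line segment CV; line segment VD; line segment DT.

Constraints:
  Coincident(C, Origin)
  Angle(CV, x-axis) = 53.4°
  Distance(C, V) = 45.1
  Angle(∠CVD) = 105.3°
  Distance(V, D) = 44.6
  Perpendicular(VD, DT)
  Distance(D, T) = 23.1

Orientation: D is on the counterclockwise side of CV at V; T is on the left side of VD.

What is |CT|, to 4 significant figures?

60.07

C is at the origin; CV runs at 53.4° with length 45.1, so V = 45.1·(cos 53.4°, sin 53.4°) = (26.89, 36.21). ∠CVD = 105.3°, so VD runs at 53.4° + (180° − 105.3°) = 128.1° from the x-axis; with |VD| = 44.6, D = V + 44.6·(cos 128.1°, sin 128.1°) = (-0.6301, 71.30). VD is perpendicular to DT; with |DT| = 23.1 on the left of VD, T = D + 23.1·(-0.7869, -0.6170) = (-18.81, 57.05). Then |CT| = |T − C| = 60.07.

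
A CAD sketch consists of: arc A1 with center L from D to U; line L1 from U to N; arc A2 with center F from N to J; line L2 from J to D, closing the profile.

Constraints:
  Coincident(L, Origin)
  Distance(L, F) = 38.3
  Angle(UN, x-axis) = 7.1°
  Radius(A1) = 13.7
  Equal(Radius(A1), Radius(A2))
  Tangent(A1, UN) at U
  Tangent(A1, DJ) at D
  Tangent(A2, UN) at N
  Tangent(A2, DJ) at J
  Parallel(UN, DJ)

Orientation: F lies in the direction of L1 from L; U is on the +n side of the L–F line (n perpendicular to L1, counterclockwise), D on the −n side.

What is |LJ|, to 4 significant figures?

40.68

Tangency of A1 to both parallel lines with radius 13.7 puts U and D at L ± 13.7·n: U = (-1.693, 13.59), D = (1.693, -13.59). Equal radii place N and J the same way about F: N = F + 13.7·n = (36.31, 18.33), J = F − 13.7·n = (39.70, -8.861). Then |LJ| = |J − L| = 40.68.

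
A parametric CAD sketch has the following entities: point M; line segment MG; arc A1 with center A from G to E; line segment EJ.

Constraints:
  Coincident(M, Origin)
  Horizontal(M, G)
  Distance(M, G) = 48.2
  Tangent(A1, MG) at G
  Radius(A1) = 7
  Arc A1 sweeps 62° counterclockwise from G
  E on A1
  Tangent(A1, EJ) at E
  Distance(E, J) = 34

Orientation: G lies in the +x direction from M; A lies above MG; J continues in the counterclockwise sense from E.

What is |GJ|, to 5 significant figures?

40.352

M is at the origin; M and G share the same y with |MG| = 48.2 and G on the +x side, so G = (48.200, 0.0000). Tangency of A1 to MG means the radius AG is perpendicular to MG, so A = G + (0, 7) = (48.200, 7.0000). On A1, G sits at bearing -90° from A; a 62° counterclockwise sweep puts E at bearing -28°, so E = A + 7.0·(cos -28°, sin -28°) = (54.381, 3.7137). A1 meets EJ tangentially, so AE is at right angles to EJ, so EJ runs along (−sin -28°, cos -28°); with |EJ| = 34.0, J = (70.343, 33.734). Then |GJ| = |J − G| = 40.352.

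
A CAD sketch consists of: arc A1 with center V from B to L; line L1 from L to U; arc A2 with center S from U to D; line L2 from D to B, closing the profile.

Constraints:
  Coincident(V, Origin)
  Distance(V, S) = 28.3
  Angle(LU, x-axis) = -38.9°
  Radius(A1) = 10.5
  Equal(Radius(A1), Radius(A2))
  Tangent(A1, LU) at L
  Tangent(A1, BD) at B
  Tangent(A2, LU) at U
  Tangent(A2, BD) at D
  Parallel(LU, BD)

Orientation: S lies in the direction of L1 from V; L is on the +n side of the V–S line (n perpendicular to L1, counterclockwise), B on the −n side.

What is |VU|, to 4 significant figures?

30.19

The slot axis is L1's direction at -38.9°, so u = (cos -38.9°, sin -38.9°) = (0.7782, -0.6280) and n = (−sin -38.9°, cos -38.9°) = (0.6280, 0.7782). V is at the origin and S lies 28.3 along u from V, so S = 28.3·u = (22.02, -17.77). Tangency of A1 to both parallel lines with radius 10.5 puts L and B at V ± 10.5·n: L = (6.594, 8.172), B = (-6.594, -8.172). Equal radii place U and D the same way about S: U = S + 10.5·n = (28.62, -9.600), D = S − 10.5·n = (15.43, -25.94). Then |VU| = |U − V| = 30.19.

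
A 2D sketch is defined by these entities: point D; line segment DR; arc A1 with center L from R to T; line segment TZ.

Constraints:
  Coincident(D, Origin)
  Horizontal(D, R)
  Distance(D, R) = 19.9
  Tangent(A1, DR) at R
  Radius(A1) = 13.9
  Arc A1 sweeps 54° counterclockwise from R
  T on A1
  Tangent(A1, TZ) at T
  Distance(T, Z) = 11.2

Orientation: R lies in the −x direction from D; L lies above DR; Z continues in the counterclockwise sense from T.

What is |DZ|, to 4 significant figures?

14.94

On A1, R sits at bearing -90° from L; a 54° counterclockwise sweep puts T at bearing -36°, so T = L + 13.9·(cos -36°, sin -36°) = (-8.655, 5.730). Tangency of A1 to TZ means the radius LT is perpendicular to TZ, so TZ runs along (−sin -36°, cos -36°); with |TZ| = 11.2, Z = (-2.071, 14.79). Then |DZ| = |Z − D| = 14.94.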